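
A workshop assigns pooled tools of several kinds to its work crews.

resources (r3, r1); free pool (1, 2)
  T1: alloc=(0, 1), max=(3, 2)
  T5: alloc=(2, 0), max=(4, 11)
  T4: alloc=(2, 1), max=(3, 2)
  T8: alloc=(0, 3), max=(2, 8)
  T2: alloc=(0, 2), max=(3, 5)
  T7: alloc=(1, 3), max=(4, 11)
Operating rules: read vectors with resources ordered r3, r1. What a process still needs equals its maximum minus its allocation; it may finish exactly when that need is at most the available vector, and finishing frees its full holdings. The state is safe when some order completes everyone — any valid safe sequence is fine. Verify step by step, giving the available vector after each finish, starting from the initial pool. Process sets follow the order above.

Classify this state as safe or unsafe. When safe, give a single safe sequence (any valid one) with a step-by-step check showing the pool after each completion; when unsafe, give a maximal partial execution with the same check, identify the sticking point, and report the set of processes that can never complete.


SAFE, for example via the order T4, T1, T2, T8, T7, T5.
Key observation: the order's first zero-slack moment is T4 ((1, 1) needed, (1, 2) free — a requested resource with nothing to spare).
Walking it through:
  pool = (1, 2)
  T4: need (1, 1) fits (1, 2); releases (2, 1), pool now (3, 3)
  T1: need (3, 1) fits (3, 3); releases (0, 1), pool now (3, 4)
  T2: need (3, 3) fits (3, 4); releases (0, 2), pool now (3, 6)
  T8: need (2, 5) fits (3, 6); releases (0, 3), pool now (3, 9)
  T7: need (3, 8) fits (3, 9); releases (1, 3), pool now (4, 12)
  T5: need (2, 11) fits (4, 12); releases (2, 0), pool now (6, 12)


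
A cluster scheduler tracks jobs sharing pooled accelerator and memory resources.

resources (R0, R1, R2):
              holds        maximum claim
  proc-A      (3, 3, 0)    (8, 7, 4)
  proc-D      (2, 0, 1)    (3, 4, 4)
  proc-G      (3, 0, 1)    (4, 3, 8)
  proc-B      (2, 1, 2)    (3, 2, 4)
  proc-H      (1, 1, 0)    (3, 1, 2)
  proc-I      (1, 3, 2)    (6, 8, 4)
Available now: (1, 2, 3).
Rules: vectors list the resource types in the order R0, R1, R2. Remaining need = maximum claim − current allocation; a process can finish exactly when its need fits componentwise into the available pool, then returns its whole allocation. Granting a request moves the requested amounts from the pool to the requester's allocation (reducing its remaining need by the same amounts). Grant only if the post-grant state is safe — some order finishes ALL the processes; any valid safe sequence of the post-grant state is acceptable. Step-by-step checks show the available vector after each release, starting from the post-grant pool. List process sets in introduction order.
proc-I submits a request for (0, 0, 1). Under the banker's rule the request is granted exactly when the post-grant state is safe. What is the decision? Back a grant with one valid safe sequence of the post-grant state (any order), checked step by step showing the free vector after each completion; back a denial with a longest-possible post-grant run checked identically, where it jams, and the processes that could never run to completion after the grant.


GRANT — the state after the grant stays safe, e.g. via proc-B, proc-H, proc-D, proc-A, proc-I, proc-G.
Key observation: the transfer keeps a workable pool ((1, 2, 2)); proc-B starts the safe sequence.
Verifying the post-grant state step by step:
  pool = (1, 2, 2)
  proc-B: need (1, 1, 2) fits (1, 2, 2); releases (2, 1, 2), pool now (3, 3, 4)
  proc-H: need (2, 0, 2) fits (3, 3, 4); releases (1, 1, 0), pool now (4, 4, 4)
  proc-D: need (1, 4, 3) fits (4, 4, 4); releases (2, 0, 1), pool now (6, 4, 5)
  proc-A: need (5, 4, 4) fits (6, 4, 5); releases (3, 3, 0), pool now (9, 7, 5)
  proc-I: need (5, 5, 1) fits (9, 7, 5); releases (1, 3, 3), pool now (10, 10, 8)
  proc-G: need (1, 3, 7) fits (10, 10, 8); releases (3, 0, 1), pool now (13, 10, 9)


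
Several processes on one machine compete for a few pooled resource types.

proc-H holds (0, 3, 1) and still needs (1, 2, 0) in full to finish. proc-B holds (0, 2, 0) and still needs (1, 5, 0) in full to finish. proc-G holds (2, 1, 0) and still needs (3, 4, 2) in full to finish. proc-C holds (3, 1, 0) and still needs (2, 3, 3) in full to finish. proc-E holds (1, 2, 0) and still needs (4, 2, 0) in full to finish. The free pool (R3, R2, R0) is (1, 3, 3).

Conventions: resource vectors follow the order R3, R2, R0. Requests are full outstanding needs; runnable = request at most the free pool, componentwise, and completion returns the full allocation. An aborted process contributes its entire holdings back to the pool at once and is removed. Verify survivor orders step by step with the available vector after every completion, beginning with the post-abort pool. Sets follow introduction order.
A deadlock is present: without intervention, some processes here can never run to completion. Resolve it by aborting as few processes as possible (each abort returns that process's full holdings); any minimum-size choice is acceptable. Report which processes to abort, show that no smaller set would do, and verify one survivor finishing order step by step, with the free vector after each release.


Minimum abort set: proc-E.
Key observation: proc-C could never have finished before the abort; with (1, 2, 0) returned by proc-E, it fits at step 1.
Minimality: the empty abort set fails — the state is deadlocked as it stands.
Survivors finish in the order: proc-C, proc-H, proc-B, proc-G. Step-by-step check (pool after the aborts first):
  pool = (2, 5, 3)
  run proc-C (needs (2, 3, 3), free (2, 5, 3)); after release of (3, 1, 0) the pool is (5, 6, 3)
  run proc-H (needs (1, 2, 0), free (5, 6, 3)); after release of (0, 3, 1) the pool is (5, 9, 4)
  run proc-B (needs (1, 5, 0), free (5, 9, 4)); after release of (0, 2, 0) the pool is (5, 11, 4)
  run proc-G (needs (3, 4, 2), free (5, 11, 4)); after release of (2, 1, 0) the pool is (7, 12, 4)


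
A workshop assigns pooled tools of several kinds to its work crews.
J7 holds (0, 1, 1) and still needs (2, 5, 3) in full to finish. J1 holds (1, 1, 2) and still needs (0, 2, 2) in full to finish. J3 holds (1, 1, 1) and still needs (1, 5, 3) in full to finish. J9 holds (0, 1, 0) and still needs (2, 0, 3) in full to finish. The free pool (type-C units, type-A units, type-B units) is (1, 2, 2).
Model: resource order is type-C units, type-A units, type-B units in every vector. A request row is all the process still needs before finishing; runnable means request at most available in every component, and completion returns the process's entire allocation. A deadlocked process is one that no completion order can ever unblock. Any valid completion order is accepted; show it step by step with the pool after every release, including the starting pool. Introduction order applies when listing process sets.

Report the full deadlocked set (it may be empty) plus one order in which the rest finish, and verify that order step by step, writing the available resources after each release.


Deadlocked: J7 and J3.
Key observation: the wall is type-A units: completing J1, J9 brings the pool only to (2, 4, 4), and all the rest need more.
The rest can finish in the order J1, J9. Walking it through:
  pool = (1, 2, 2)
  run J1 (needs (0, 2, 2), free (1, 2, 2)); after release of (1, 1, 2) the pool is (2, 3, 4)
  run J9 (needs (2, 0, 3), free (2, 3, 4)); after release of (0, 1, 0) the pool is (2, 4, 4)
The stuck group stays short no matter what:
  blocked: J7 wants (2, 5, 3), pool (2, 4, 4) — not enough type-A units
  blocked: J3 wants (1, 5, 3), pool (2, 4, 4) — not enough type-A units


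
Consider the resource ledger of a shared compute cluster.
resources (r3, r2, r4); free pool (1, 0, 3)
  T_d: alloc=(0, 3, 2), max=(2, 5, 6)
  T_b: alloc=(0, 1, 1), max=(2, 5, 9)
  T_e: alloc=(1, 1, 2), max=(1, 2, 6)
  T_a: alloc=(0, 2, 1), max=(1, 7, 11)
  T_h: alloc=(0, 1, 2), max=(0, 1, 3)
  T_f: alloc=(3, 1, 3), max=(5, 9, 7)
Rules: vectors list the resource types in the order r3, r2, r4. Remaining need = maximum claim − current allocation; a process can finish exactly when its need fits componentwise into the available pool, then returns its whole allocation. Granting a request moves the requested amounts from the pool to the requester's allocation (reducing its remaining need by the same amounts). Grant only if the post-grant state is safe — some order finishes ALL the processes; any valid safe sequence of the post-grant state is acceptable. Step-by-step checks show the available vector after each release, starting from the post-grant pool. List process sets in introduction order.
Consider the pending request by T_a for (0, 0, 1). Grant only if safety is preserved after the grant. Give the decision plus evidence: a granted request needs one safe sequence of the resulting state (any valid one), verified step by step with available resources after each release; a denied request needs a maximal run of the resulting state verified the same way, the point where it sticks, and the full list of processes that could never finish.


GRANT. The post-grant state is safe; one safe sequence: T_h, T_e, T_d, T_b, T_a, T_f.
Key observation: after the grant the pool drops to (1, 0, 2), which still lets T_h finish first and unwind the rest.
Step-by-step check of the post-grant state:
  pool = (1, 0, 2)
  T_h needs (0, 0, 1) <= (1, 0, 2) -> finishes; pool += (0, 1, 2) = (1, 1, 4)
  T_e needs (0, 1, 4) <= (1, 1, 4) -> finishes; pool += (1, 1, 2) = (2, 2, 6)
  T_d needs (2, 2, 4) <= (2, 2, 6) -> finishes; pool += (0, 3, 2) = (2, 5, 8)
  T_b needs (2, 4, 8) <= (2, 5, 8) -> finishes; pool += (0, 1, 1) = (2, 6, 9)
  T_a needs (1, 5, 9) <= (2, 6, 9) -> finishes; pool += (0, 2, 2) = (2, 8, 11)
  T_f needs (2, 8, 4) <= (2, 8, 11) -> finishes; pool += (3, 1, 3) = (5, 9, 14)


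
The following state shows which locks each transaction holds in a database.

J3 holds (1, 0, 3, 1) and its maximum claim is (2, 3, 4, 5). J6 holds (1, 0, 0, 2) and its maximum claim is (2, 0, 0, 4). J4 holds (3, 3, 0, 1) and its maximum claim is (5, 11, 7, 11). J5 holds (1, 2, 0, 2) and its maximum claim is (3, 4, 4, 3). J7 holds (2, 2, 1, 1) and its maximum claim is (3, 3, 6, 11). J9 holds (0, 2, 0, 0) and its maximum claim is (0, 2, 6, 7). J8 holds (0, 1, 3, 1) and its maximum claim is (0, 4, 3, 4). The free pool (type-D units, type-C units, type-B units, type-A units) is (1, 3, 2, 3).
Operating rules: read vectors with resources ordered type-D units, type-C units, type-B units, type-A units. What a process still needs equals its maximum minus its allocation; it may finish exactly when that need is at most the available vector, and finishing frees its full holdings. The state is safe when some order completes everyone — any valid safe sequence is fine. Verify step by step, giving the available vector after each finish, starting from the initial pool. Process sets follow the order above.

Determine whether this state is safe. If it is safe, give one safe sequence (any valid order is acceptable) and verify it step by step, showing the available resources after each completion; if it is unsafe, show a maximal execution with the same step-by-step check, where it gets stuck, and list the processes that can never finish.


UNSAFE.
Key observation: the wall is type-A units: completing J8, J3, J5, J9, J6 brings the pool only to (4, 8, 8, 9), and all the rest need more.
Going as far as possible: J8, J3, J5, J9, J6; after that, nothing fits. Walking it through:
  pool = (1, 3, 2, 3)
  run J8 (needs (0, 3, 0, 3), free (1, 3, 2, 3)); after release of (0, 1, 3, 1) the pool is (1, 4, 5, 4)
  run J3 (needs (1, 3, 1, 4), free (1, 4, 5, 4)); after release of (1, 0, 3, 1) the pool is (2, 4, 8, 5)
  run J5 (needs (2, 2, 4, 1), free (2, 4, 8, 5)); after release of (1, 2, 0, 2) the pool is (3, 6, 8, 7)
  run J9 (needs (0, 0, 6, 7), free (3, 6, 8, 7)); after release of (0, 2, 0, 0) the pool is (3, 8, 8, 7)
  run J6 (needs (1, 0, 0, 2), free (3, 8, 8, 7)); after release of (1, 0, 0, 2) the pool is (4, 8, 8, 9)
  blocked: J4 wants (2, 8, 7, 10), pool (4, 8, 8, 9) — not enough type-A units
  blocked: J7 wants (1, 1, 5, 10), pool (4, 8, 8, 9) — not enough type-A units
Processes that can never finish: J4 and J7.


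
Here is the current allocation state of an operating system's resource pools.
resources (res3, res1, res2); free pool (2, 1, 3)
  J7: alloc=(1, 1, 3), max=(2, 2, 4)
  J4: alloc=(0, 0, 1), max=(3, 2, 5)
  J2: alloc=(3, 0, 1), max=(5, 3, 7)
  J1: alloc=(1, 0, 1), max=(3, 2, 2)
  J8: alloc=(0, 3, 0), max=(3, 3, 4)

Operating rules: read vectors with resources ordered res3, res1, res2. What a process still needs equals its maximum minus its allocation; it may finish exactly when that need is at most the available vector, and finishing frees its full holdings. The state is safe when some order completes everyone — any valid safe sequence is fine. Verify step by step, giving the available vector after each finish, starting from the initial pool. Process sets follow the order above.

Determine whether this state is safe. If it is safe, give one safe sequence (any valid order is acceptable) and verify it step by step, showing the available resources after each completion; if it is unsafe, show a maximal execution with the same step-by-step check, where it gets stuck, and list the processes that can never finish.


The state is SAFE; one workable sequence: J7, J1, J4, J8, J2.
Key observation: the order's first zero-slack moment is J7 ((1, 1, 1) needed, (2, 1, 3) free — a requested resource with nothing to spare).
Check, step by step:
  pool = (2, 1, 3)
  J7 needs (1, 1, 1) <= (2, 1, 3) -> finishes; pool += (1, 1, 3) = (3, 2, 6)
  J1 needs (2, 2, 1) <= (3, 2, 6) -> finishes; pool += (1, 0, 1) = (4, 2, 7)
  J4 needs (3, 2, 4) <= (4, 2, 7) -> finishes; pool += (0, 0, 1) = (4, 2, 8)
  J8 needs (3, 0, 4) <= (4, 2, 8) -> finishes; pool += (0, 3, 0) = (4, 5, 8)
  J2 needs (2, 3, 6) <= (4, 5, 8) -> finishes; pool += (3, 0, 1) = (7, 5, 9)


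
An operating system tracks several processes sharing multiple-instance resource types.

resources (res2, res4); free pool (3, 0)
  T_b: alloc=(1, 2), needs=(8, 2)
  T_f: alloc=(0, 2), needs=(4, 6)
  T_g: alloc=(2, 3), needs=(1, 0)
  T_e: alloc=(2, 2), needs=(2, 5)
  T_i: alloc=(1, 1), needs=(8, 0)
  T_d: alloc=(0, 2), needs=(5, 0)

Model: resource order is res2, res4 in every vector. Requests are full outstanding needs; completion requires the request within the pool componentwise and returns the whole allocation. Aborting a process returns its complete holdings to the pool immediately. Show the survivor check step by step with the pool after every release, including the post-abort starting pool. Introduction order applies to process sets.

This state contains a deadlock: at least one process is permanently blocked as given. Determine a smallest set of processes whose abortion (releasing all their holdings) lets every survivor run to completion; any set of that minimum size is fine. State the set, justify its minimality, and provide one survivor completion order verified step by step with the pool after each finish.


The answer: abort T_b.
Key observation: T_i was stuck for good until T_b gave back (1, 2); in the order shown it finishes at step 4.
No smaller set exists: with zero aborts the deadlock remains.
The survivors complete as T_g, T_e, T_d, T_i, T_f. Verifying each step (starting from the post-abort pool):
  pool = (4, 2)
  T_g needs (1, 0) <= (4, 2) -> finishes; pool += (2, 3) = (6, 5)
  T_e needs (2, 5) <= (6, 5) -> finishes; pool += (2, 2) = (8, 7)
  T_d needs (5, 0) <= (8, 7) -> finishes; pool += (0, 2) = (8, 9)
  T_i needs (8, 0) <= (8, 9) -> finishes; pool += (1, 1) = (9, 10)
  T_f needs (4, 6) <= (9, 10) -> finishes; pool += (0, 2) = (9, 12)


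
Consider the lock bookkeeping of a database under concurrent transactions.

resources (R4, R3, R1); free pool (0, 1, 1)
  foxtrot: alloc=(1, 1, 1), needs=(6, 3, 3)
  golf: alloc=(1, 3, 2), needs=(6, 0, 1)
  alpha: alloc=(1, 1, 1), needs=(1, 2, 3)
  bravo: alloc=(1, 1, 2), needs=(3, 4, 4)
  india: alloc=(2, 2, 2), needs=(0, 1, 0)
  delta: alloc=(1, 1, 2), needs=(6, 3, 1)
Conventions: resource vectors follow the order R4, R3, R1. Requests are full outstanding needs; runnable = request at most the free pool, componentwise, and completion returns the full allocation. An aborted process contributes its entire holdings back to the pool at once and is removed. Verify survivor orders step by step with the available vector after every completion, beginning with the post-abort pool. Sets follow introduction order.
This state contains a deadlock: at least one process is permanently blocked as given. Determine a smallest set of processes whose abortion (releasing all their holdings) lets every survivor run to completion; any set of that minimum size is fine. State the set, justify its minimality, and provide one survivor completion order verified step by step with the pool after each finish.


Abort foxtrot and golf.
Key observation: delta could never have finished before the abort; with (2, 4, 3) returned by foxtrot and golf, it fits at step 4.
Minimality, checking each single-abort alternative: foxtrot alone leaves golf blocked (short on R4); golf alone leaves foxtrot blocked (short on R4); alpha alone leaves foxtrot blocked (short on R4); bravo alone leaves foxtrot blocked (short on R4); india alone leaves foxtrot blocked (short on R4); delta alone leaves foxtrot blocked (short on R4).
One survivor order: alpha, bravo, india, delta. Walking it through (post-abort pool first):
  pool = (2, 5, 4)
  alpha: need (1, 2, 3) fits (2, 5, 4); releases (1, 1, 1), pool now (3, 6, 5)
  bravo: need (3, 4, 4) fits (3, 6, 5); releases (1, 1, 2), pool now (4, 7, 7)
  india: need (0, 1, 0) fits (4, 7, 7); releases (2, 2, 2), pool now (6, 9, 9)
  delta: need (6, 3, 1) fits (6, 9, 9); releases (1, 1, 2), pool now (7, 10, 11)


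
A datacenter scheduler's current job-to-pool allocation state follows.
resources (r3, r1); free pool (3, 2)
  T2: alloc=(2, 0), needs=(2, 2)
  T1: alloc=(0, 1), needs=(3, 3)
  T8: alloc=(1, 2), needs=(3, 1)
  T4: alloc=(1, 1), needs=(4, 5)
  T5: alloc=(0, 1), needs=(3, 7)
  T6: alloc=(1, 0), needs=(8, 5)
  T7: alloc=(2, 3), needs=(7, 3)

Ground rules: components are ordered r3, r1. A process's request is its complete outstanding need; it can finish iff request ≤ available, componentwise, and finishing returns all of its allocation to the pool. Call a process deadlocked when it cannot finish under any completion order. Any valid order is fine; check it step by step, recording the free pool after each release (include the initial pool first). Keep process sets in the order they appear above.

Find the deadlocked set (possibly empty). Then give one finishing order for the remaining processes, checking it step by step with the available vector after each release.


Nothing here is deadlocked.
Key observation: T8 leads a chain of completions in which each release enables another process.
The rest can finish in the order T8, T1, T2, T4, T7, T6, T5. Walking it through:
  pool = (3, 2)
  T8 needs (3, 1) <= (3, 2) -> finishes; pool += (1, 2) = (4, 4)
  T1 needs (3, 3) <= (4, 4) -> finishes; pool += (0, 1) = (4, 5)
  T2 needs (2, 2) <= (4, 5) -> finishes; pool += (2, 0) = (6, 5)
  T4 needs (4, 5) <= (6, 5) -> finishes; pool += (1, 1) = (7, 6)
  T7 needs (7, 3) <= (7, 6) -> finishes; pool += (2, 3) = (9, 9)
  T6 needs (8, 5) <= (9, 9) -> finishes; pool += (1, 0) = (10, 9)
  T5 needs (3, 7) <= (10, 9) -> finishes; pool += (0, 1) = (10, 10)


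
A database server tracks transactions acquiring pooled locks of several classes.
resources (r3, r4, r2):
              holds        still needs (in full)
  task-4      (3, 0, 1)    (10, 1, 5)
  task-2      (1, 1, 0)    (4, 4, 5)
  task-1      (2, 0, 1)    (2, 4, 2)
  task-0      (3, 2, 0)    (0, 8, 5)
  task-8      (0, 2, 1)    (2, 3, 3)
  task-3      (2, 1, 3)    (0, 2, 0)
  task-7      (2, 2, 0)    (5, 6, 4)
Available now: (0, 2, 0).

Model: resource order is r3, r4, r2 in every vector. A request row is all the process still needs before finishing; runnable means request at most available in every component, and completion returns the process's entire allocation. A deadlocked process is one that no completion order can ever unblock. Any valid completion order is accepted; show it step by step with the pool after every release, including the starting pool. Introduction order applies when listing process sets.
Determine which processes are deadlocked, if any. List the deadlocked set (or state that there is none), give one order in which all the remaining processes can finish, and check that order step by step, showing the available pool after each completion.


The deadlocked set is empty.
Key observation: no deadlock: task-3 fits now, and the freed resources carry the rest through.
A valid finishing order for the others: task-3, task-8, task-1, task-2, task-7, task-0, task-4. Verifying each step:
  pool = (0, 2, 0)
  task-3 needs (0, 2, 0) <= (0, 2, 0) -> finishes; pool += (2, 1, 3) = (2, 3, 3)
  task-8 needs (2, 3, 3) <= (2, 3, 3) -> finishes; pool += (0, 2, 1) = (2, 5, 4)
  task-1 needs (2, 4, 2) <= (2, 5, 4) -> finishes; pool += (2, 0, 1) = (4, 5, 5)
  task-2 needs (4, 4, 5) <= (4, 5, 5) -> finishes; pool += (1, 1, 0) = (5, 6, 5)
  task-7 needs (5, 6, 4) <= (5, 6, 5) -> finishes; pool += (2, 2, 0) = (7, 8, 5)
  task-0 needs (0, 8, 5) <= (7, 8, 5) -> finishes; pool += (3, 2, 0) = (10, 10, 5)
  task-4 needs (10, 1, 5) <= (10, 10, 5) -> finishes; pool += (3, 0, 1) = (13, 10, 6)


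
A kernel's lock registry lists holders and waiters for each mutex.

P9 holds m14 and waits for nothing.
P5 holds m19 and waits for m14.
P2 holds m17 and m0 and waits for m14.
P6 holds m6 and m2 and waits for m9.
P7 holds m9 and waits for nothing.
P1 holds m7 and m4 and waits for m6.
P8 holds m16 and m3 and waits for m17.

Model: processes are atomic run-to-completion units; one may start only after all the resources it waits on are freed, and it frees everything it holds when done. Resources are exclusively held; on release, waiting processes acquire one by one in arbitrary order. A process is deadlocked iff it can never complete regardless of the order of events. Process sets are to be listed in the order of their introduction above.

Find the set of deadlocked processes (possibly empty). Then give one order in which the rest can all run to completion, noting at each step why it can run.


No process is deadlocked.
Key observation: the waits form no ring: some process can always run, and its releases unblock the others one by one.
A valid finishing order for the others: P9, P7, P2, P6, P8, P5, P1.
Check, step by step:
  P9 waits on nothing -> runs at once and releases m14
  P7 waits on nothing -> runs at once and releases m9
  P2 waits on m14 — all released -> runs and releases m17 and m0
  P6 waits on m9 — all released -> runs and releases m6 and m2
  P8 waits on m17 — all released -> runs and releases m16 and m3
  P5 waits on m14 — all released -> runs and releases m19
  P1 waits on m6 — all released -> runs and releases m7 and m4


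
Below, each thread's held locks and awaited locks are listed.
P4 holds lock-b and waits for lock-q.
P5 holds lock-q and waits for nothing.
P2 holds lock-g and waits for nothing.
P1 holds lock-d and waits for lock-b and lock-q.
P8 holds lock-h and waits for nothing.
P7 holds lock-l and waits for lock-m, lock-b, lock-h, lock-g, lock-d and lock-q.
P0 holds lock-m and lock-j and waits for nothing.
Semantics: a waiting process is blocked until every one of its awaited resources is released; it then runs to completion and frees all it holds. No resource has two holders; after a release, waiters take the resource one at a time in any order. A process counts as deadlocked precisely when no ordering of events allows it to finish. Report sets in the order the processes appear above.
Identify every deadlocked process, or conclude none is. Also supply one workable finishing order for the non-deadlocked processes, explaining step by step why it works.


Nothing here is deadlocked.
Key observation: although several processes wait, no cycle exists — each chain bottoms out at a free runner.
The rest can finish in the order P5, P4, P1, P0, P2, P8, P7.
Step-by-step check:
  P5: no waits; runs immediately, freeing lock-q
  P4: everything it awaited (lock-q) is free; runs, freeing lock-b
  P1: everything it awaited (lock-b and lock-q) is free; runs, freeing lock-d
  P0: no waits; runs immediately, freeing lock-m and lock-j
  P2: no waits; runs immediately, freeing lock-g
  P8: no waits; runs immediately, freeing lock-h
  P7: everything it awaited (lock-m, lock-b, lock-h, lock-g, lock-d and lock-q) is free; runs, freeing lock-l


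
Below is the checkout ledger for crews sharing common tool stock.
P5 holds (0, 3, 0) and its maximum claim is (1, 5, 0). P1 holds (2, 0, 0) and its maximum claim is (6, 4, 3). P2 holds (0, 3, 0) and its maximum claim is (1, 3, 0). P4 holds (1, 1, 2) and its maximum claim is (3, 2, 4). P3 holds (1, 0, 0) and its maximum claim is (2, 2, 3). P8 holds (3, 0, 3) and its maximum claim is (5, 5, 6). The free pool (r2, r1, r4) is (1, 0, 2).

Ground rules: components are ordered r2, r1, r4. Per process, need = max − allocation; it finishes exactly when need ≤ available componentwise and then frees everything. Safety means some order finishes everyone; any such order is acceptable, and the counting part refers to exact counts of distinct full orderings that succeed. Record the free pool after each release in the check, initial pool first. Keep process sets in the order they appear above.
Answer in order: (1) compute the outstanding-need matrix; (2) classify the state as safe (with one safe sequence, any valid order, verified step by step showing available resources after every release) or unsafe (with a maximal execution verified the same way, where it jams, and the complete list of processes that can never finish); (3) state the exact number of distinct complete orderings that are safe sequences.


(1) Remaining need (order r2, r1, r4):
  P5: (1, 2, 0)
  P1: (4, 4, 3)
  P2: (1, 0, 0)
  P4: (2, 1, 2)
  P3: (1, 2, 3)
  P8: (2, 5, 3)
(2) UNSAFE — no complete ordering exists.
Key observation: after P2, P5 the pool peaks at (1, 6, 2), and each blocked process is short somewhere: P1 on r2, r4; P4 on r2; P3 on r4; P8 on r2, r4.
The run P2, P5 cannot be extended any further. Verifying each step:
  pool = (1, 0, 2)
  P2 needs (1, 0, 0) <= (1, 0, 2) -> finishes; pool += (0, 3, 0) = (1, 3, 2)
  P5 needs (1, 2, 0) <= (1, 3, 2) -> finishes; pool += (0, 3, 0) = (1, 6, 2)
  blocked: P1 wants (4, 4, 3), pool (1, 6, 2) — not enough r2 and r4
  blocked: P4 wants (2, 1, 2), pool (1, 6, 2) — not enough r2
  blocked: P3 wants (1, 2, 3), pool (1, 6, 2) — not enough r4
  blocked: P8 wants (2, 5, 3), pool (1, 6, 2) — not enough r2 and r4
Never able to finish: P1, P4, P3 and P8.
(3) Exactly 0 of the possible complete orderings are safe sequences.


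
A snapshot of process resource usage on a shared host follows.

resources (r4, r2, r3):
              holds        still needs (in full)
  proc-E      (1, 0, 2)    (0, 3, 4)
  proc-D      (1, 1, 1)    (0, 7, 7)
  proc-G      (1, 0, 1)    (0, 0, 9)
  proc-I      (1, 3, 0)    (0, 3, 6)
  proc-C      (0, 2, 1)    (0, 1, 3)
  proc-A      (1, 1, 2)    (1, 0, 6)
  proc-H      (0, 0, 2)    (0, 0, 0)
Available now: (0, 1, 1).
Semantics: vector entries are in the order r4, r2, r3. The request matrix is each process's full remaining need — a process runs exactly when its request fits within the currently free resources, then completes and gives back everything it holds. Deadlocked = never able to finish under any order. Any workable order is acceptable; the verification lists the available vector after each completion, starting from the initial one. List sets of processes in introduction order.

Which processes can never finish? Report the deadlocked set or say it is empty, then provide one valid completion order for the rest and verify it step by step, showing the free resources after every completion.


The deadlocked set is empty.
Key observation: proc-H can run right away; the returned allocation unlocks the remaining processes in turn.
The rest can finish in the order proc-H, proc-C, proc-E, proc-I, proc-A, proc-D, proc-G. Check, step by step:
  pool = (0, 1, 1)
  proc-H: need (0, 0, 0) fits (0, 1, 1); releases (0, 0, 2), pool now (0, 1, 3)
  proc-C: need (0, 1, 3) fits (0, 1, 3); releases (0, 2, 1), pool now (0, 3, 4)
  proc-E: need (0, 3, 4) fits (0, 3, 4); releases (1, 0, 2), pool now (1, 3, 6)
  proc-I: need (0, 3, 6) fits (1, 3, 6); releases (1, 3, 0), pool now (2, 6, 6)
  proc-A: need (1, 0, 6) fits (2, 6, 6); releases (1, 1, 2), pool now (3, 7, 8)
  proc-D: need (0, 7, 7) fits (3, 7, 8); releases (1, 1, 1), pool now (4, 8, 9)
  proc-G: need (0, 0, 9) fits (4, 8, 9); releases (1, 0, 1), pool now (5, 8, 10)


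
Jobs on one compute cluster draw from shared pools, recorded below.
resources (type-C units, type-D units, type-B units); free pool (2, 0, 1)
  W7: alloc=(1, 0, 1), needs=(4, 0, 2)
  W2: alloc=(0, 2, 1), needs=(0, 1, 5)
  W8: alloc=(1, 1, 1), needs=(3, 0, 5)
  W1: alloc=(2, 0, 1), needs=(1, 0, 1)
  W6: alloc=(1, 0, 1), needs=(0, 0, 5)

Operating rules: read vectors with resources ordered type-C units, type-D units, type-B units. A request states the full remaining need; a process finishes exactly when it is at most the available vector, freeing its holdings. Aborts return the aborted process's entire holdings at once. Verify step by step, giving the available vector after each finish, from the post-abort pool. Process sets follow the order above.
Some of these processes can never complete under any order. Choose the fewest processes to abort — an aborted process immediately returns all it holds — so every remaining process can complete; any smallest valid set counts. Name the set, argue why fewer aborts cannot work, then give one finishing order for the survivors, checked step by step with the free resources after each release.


Minimum abort set: W2 and W6.
Key observation: the returned (1, 2, 2) from W2 and W6 is what brings W8 — unrunnable before, under any order — into play at step 3.
Minimality, checking each single-abort alternative: W7 alone leaves W2 blocked (short on type-D units and type-B units); W2 alone leaves W8 blocked (short on type-B units); W8 alone leaves W2 blocked (short on type-B units); W1 alone leaves W2 blocked (short on type-D units and type-B units); W6 alone leaves W2 blocked (short on type-D units and type-B units).
The survivors complete as W1, W7, W8. Check, step by step (starting from the post-abort pool):
  pool = (3, 2, 3)
  W1: need (1, 0, 1) fits (3, 2, 3); releases (2, 0, 1), pool now (5, 2, 4)
  W7: need (4, 0, 2) fits (5, 2, 4); releases (1, 0, 1), pool now (6, 2, 5)
  W8: need (3, 0, 5) fits (6, 2, 5); releases (1, 1, 1), pool now (7, 3, 6)


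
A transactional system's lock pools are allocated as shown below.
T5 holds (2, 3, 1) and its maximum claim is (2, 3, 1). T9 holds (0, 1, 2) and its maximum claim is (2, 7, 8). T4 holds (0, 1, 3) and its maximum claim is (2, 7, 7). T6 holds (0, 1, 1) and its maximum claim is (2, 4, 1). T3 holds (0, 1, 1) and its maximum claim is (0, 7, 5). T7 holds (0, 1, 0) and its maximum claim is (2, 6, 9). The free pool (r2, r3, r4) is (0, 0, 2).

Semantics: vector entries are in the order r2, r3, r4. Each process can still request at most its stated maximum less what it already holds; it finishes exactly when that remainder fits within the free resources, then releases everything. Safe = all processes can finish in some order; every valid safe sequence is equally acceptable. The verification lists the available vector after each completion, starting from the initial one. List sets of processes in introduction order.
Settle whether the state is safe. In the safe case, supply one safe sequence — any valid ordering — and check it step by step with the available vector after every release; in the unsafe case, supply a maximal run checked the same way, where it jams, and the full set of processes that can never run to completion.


UNSAFE.
Key observation: even finishing T5, T6 leaves just (2, 4, 4) free — too little r3 for any of the remaining processes.
A maximal execution: T5, T6 — then nothing else fits. Check, step by step:
  pool = (0, 0, 2)
  run T5 (needs (0, 0, 0), free (0, 0, 2)); after release of (2, 3, 1) the pool is (2, 3, 3)
  run T6 (needs (2, 3, 0), free (2, 3, 3)); after release of (0, 1, 1) the pool is (2, 4, 4)
  T9 cannot run: need (2, 6, 6) vs free (2, 4, 4) (insufficient r3 and r4)
  T4 cannot run: need (2, 6, 4) vs free (2, 4, 4) (insufficient r3)
  T3 cannot run: need (0, 6, 4) vs free (2, 4, 4) (insufficient r3)
  T7 cannot run: need (2, 5, 9) vs free (2, 4, 4) (insufficient r3 and r4)
Processes that can never finish: T9, T4, T3 and T7.


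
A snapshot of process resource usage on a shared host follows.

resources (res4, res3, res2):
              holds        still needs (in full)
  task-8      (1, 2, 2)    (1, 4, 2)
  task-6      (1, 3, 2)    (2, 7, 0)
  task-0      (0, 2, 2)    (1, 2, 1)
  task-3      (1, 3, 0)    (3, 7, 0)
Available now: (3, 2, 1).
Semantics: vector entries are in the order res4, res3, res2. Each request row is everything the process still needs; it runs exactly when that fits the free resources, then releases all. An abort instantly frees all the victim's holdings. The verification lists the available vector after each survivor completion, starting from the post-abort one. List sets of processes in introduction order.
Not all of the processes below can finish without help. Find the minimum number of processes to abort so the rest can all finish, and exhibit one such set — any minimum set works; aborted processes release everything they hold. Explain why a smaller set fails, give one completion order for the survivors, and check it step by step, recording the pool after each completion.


Abort task-6.
Key observation: the returned (1, 3, 2) from task-6 is what brings task-3 — unrunnable before, under any order — into play at step 2.
Why nothing smaller works: aborting no one leaves the state deadlocked as given.
Survivors finish in the order: task-0, task-3, task-8. Verifying each step (pool after the aborts first):
  pool = (4, 5, 3)
  task-0 needs (1, 2, 1) <= (4, 5, 3) -> finishes; pool += (0, 2, 2) = (4, 7, 5)
  task-3 needs (3, 7, 0) <= (4, 7, 5) -> finishes; pool += (1, 3, 0) = (5, 10, 5)
  task-8 needs (1, 4, 2) <= (5, 10, 5) -> finishes; pool += (1, 2, 2) = (6, 12, 7)


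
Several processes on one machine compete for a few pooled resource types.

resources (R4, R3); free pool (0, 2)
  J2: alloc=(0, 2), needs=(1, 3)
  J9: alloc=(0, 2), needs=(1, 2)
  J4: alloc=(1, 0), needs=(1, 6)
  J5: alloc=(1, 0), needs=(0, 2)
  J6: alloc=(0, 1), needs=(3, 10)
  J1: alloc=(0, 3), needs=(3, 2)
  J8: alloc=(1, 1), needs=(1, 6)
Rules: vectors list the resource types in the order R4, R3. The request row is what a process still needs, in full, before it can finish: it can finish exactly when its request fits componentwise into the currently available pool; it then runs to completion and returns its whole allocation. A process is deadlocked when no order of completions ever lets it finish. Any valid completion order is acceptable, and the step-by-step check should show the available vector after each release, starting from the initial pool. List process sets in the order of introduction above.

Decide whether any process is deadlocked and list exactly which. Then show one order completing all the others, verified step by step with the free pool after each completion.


Nothing here is deadlocked.
Key observation: beginning at J5, releases accumulate fast enough that every process eventually fits.
A valid finishing order for the others: J5, J9, J2, J8, J4, J1, J6. Check, step by step:
  pool = (0, 2)
  J5 needs (0, 2) <= (0, 2) -> finishes; pool += (1, 0) = (1, 2)
  J9 needs (1, 2) <= (1, 2) -> finishes; pool += (0, 2) = (1, 4)
  J2 needs (1, 3) <= (1, 4) -> finishes; pool += (0, 2) = (1, 6)
  J8 needs (1, 6) <= (1, 6) -> finishes; pool += (1, 1) = (2, 7)
  J4 needs (1, 6) <= (2, 7) -> finishes; pool += (1, 0) = (3, 7)
  J1 needs (3, 2) <= (3, 7) -> finishes; pool += (0, 3) = (3, 10)
  J6 needs (3, 10) <= (3, 10) -> finishes; pool += (0, 1) = (3, 11)


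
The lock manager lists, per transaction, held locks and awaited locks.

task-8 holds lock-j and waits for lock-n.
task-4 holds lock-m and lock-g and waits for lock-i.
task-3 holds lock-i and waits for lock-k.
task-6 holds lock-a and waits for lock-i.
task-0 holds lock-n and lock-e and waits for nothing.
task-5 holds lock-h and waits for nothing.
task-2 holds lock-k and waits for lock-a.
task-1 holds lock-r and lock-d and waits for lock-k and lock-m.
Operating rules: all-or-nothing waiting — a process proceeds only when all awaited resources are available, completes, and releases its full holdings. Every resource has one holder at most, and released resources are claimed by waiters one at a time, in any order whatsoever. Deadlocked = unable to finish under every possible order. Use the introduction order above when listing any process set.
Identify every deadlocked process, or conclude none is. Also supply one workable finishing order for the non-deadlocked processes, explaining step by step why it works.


The deadlocked set is task-4, task-3, task-6, task-2 and task-1.
Key observation: the waits loop around task-3 -> task-2 -> task-6 -> task-3 with no way out; task-4 and task-1 wait into the deadlock from upstream.
One completion order for the rest: task-0, task-8, task-5.
Walking it through:
  run task-0 (it waits on nothing); releases lock-n and lock-e
  task-8 waits on lock-n — all released -> runs and releases lock-j
  run task-5 (it waits on nothing); releases lock-h


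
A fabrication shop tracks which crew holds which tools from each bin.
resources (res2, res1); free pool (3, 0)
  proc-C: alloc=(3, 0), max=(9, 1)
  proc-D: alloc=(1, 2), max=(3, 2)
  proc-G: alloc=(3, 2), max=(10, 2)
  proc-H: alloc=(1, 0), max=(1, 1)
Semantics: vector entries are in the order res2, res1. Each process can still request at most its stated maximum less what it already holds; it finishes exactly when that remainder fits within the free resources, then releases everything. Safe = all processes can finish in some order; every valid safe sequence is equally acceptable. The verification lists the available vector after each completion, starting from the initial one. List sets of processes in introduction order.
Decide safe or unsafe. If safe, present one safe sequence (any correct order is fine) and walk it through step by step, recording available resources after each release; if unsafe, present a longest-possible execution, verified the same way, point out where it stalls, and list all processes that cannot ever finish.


The state is UNSAFE.
Key observation: proc-D, proc-H can finish, but then (5, 2) is all there is, and the blocked group's res2 demands exceed it.
Going as far as possible: proc-D, proc-H; after that, nothing fits. Step-by-step check:
  pool = (3, 0)
  proc-D: need (2, 0) fits (3, 0); releases (1, 2), pool now (4, 2)
  proc-H: need (0, 1) fits (4, 2); releases (1, 0), pool now (5, 2)
  blocked: proc-C wants (6, 1), pool (5, 2) — not enough res2
  blocked: proc-G wants (7, 0), pool (5, 2) — not enough res2
Never able to finish: proc-C and proc-G.


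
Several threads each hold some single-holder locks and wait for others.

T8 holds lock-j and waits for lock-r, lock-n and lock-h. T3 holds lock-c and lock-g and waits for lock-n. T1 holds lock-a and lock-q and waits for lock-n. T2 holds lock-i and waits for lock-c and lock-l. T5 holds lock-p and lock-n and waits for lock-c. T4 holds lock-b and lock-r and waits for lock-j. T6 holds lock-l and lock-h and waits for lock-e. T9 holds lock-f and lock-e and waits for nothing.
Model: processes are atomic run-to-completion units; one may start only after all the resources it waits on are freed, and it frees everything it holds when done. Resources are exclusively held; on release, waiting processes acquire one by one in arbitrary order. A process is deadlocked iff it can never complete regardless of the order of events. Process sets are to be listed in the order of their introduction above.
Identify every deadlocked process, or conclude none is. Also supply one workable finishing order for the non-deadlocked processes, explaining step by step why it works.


Deadlocked set: T8, T3, T1, T2, T5 and T4.
Key observation: nobody on the ring T5 -> T3 -> T5 can start until another member finishes, which never happens; T8 and T4 are caught in further circular waits and T1 and T2 wait into the deadlock from upstream.
The rest can finish in the order T9, T6.
Walking it through:
  T9 waits on nothing -> runs at once and releases lock-f and lock-e
  T6 waits on lock-e — all released -> runs and releases lock-l and lock-h
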